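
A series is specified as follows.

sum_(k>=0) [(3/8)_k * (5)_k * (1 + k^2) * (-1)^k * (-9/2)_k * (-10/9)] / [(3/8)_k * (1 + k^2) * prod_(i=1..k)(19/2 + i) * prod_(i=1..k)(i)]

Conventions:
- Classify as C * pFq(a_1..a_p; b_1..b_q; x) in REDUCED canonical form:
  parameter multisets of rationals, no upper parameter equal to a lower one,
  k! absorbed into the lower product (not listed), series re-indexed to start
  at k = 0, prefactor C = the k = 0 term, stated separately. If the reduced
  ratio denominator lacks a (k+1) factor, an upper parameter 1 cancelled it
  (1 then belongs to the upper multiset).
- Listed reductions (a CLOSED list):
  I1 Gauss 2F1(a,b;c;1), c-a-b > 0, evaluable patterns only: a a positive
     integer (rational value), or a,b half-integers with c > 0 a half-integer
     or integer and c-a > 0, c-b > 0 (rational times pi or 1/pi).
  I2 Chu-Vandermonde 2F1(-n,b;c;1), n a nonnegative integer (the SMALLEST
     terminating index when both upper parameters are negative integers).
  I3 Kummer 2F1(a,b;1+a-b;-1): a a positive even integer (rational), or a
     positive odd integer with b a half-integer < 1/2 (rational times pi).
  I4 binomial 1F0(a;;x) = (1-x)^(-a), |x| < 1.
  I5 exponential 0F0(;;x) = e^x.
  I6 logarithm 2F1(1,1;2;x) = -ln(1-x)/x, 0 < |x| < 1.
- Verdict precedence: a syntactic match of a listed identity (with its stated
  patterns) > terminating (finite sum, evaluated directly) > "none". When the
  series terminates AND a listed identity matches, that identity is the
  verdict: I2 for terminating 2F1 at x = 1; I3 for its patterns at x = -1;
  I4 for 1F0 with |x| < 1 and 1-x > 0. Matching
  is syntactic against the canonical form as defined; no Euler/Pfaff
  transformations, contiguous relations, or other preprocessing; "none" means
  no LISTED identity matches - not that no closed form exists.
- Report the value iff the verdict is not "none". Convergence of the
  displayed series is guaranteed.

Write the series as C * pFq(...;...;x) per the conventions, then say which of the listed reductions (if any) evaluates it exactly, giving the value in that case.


Key step: from the first term -10/9: the parameter 3/8 appears in both the upper and lower lists and cancels (alongside the other common factor).
Step ratio: r(k) = (-1) * (k-9/2) (k+5) / [(k+21/2) (k+1)] - rational; roots negated = parameters, x = (-1), C = -10/9.

Prefactor -10/9, argument -1: 2F1 with upper {-9/2, 5} over lower {21/2}. Verdict (x = -1): Kummer (I3) applies (x = -1; c = 21/2 equals 1+a-b for upper {-9/2, 5}: listed pattern). Value: (-1154725/524288) * pi.


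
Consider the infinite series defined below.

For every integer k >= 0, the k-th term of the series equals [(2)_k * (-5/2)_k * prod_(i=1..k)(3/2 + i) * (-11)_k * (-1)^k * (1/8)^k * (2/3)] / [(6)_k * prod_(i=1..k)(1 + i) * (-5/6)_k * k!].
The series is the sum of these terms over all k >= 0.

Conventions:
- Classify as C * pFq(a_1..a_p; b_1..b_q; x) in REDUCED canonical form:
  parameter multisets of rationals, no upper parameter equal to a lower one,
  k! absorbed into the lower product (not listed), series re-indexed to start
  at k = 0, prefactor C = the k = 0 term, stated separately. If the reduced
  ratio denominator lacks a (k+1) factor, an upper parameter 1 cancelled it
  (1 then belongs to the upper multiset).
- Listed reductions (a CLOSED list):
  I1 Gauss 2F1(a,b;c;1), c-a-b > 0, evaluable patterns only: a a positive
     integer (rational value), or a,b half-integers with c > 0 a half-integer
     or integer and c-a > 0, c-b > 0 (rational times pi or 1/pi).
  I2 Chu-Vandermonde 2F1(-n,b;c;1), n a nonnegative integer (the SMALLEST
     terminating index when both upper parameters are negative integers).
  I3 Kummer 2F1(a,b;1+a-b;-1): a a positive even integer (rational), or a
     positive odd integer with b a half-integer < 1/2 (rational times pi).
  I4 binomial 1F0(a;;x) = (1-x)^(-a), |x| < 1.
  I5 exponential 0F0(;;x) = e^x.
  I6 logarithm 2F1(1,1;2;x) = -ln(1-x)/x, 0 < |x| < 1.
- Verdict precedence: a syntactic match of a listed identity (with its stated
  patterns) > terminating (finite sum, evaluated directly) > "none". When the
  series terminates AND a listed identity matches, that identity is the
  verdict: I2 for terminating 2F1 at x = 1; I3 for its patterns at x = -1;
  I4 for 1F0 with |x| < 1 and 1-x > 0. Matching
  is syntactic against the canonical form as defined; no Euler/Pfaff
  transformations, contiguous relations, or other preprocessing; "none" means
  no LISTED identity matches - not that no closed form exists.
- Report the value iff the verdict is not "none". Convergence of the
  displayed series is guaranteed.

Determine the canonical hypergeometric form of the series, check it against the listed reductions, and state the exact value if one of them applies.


Canonical form: C = 2/3 times 3F2 with upper {-11, -5/2, 5/2}, lower {-5/6, 6}, x = -1/8. Verdict: terminating. (-11)_k vanishes past k = 11, leaving a 12-term sum, computed directly. Sum: -119143920360007408717044463/107533720659692057704529920.

The tell: t_0 being 2/3, the parameter 2 appears in both the upper and lower lists and cancels.
Term ratio: r(k) = (-1/8) * (k-11) (k-5/2) (k+5/2) / [(k-5/6) (k+6) (k+1)] - poly over poly, x = (-1/8) from leading terms; C = 2/3 at k = 0.


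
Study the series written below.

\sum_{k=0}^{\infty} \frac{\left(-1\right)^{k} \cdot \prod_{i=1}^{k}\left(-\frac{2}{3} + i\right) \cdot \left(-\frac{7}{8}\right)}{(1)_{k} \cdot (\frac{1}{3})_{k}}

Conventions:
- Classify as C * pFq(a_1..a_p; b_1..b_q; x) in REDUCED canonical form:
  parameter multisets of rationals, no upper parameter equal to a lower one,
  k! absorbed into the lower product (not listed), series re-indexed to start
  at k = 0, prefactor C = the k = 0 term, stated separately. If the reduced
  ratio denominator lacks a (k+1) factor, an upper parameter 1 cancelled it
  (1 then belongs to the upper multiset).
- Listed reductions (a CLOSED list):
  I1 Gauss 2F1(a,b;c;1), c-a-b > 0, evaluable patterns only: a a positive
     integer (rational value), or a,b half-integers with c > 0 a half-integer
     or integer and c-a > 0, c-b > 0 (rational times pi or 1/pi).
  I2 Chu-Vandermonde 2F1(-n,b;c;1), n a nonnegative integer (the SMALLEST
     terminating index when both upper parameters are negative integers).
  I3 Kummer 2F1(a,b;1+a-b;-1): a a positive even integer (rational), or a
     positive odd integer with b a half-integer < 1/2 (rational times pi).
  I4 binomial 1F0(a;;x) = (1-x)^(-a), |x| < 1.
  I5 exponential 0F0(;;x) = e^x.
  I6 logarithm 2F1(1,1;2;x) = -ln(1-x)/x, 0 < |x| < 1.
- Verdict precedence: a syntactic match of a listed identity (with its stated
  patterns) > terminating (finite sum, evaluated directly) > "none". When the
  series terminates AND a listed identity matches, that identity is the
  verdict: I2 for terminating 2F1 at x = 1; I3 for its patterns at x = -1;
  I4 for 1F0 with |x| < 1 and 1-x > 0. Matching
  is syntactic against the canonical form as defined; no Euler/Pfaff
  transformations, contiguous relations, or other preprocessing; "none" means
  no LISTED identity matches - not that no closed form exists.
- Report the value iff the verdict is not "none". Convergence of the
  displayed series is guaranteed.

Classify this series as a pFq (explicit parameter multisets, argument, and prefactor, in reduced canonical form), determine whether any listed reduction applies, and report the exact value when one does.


At argument -1: a 0F0 with upper {-}, lower {-}, scaled by C = -\frac{7}{8}. Verdict: exponential (I5) applies (the 0F0 exponential series at x = -1). Sum: \left(-\frac{7}{8}\right) \cdot e^{-1}.

Key step: t_0 = -\frac{7}{8} here, and the parameter 1/3 appears in both the upper and lower lists and cancels.
Consecutive-term ratio: r(k) = -1 * 1 / [(k+1)] - poly over poly, x = -1 from leading terms; C = -\frac{7}{8} at k = 0.


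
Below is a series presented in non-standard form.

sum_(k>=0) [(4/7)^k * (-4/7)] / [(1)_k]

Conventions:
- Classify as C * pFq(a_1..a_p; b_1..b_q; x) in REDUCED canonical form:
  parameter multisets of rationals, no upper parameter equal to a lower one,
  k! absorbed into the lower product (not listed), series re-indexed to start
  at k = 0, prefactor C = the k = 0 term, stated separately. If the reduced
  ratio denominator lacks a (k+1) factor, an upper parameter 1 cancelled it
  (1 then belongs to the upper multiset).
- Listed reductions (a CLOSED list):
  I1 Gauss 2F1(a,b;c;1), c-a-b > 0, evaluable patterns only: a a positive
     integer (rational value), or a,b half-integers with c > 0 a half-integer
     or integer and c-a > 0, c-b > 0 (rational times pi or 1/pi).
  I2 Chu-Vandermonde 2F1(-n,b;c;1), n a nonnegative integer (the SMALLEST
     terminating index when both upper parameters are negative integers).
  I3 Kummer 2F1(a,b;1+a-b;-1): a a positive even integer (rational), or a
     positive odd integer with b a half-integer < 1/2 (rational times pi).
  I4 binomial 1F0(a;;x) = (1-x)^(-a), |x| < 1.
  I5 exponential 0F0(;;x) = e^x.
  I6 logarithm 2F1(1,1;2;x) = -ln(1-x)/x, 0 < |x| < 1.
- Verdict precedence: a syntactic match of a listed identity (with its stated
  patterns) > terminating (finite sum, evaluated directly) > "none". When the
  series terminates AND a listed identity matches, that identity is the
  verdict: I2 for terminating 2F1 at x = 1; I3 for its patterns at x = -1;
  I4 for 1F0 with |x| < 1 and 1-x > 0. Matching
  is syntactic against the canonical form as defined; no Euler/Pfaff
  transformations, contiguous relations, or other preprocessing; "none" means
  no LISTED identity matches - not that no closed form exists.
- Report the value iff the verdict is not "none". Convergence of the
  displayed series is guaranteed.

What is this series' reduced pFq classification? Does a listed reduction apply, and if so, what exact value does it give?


With C = -4/7: the canonical form is 0F0(-; -; 4/7). Verdict: the exponential series (I5) fires (the 0F0 exponential series at x = 4/7). Exact value: (-4/7) * e^(4/7).

Key observation: t_0 being -4/7, (1)_k (prefactor -4/7) is k! itself.
Consecutive-term ratio: r(k) = (4/7) * 1 / [(k+1)] ; factor over Q: parameters, x = (4/7), and C = -4/7.


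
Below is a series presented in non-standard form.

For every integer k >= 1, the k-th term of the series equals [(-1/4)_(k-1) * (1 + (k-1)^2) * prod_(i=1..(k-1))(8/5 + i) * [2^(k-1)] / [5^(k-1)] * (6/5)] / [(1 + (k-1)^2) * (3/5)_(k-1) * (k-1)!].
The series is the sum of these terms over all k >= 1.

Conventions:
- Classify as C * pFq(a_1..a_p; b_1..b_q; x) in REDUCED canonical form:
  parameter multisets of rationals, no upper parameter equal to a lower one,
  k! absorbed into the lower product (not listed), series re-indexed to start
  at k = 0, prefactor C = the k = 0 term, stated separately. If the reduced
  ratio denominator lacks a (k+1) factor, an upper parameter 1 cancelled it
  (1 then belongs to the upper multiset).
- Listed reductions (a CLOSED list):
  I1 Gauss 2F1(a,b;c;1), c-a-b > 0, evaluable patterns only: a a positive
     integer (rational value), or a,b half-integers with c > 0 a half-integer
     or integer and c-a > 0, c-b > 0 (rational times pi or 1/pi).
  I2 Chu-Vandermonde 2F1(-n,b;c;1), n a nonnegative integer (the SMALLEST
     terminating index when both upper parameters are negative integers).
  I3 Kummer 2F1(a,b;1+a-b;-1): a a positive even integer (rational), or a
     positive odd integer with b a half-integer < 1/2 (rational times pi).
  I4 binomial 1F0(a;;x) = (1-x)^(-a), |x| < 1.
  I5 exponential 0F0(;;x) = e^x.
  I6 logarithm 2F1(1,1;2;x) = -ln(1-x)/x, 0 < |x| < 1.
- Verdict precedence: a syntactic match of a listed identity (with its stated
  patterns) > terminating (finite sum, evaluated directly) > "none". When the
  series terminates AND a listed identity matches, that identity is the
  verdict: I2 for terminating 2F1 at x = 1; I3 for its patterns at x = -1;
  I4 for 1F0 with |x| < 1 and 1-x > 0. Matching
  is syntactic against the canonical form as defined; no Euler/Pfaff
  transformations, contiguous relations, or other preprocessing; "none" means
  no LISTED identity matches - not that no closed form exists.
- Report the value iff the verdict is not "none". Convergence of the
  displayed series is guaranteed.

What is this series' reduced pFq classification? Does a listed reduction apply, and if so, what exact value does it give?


Reduced: x = 2/5, 2F1, upper = {-1/4, 13/5}, lower = {3/5}, C = 6/5. Verdict: none here - no I1-I6 shape fits x = 2/5 with lower {3/5}.

Key observation: with t_0 = 6/5, the running product (C = 6/5, x = 2/5) telescopes to a rising factorial.
Consecutive-term ratio: r(k) = (2/5) * (k-1/4) (k+13/5) / [(k+3/5) (k+1)] - rational; roots negated = parameters, x = (2/5), C = 6/5.


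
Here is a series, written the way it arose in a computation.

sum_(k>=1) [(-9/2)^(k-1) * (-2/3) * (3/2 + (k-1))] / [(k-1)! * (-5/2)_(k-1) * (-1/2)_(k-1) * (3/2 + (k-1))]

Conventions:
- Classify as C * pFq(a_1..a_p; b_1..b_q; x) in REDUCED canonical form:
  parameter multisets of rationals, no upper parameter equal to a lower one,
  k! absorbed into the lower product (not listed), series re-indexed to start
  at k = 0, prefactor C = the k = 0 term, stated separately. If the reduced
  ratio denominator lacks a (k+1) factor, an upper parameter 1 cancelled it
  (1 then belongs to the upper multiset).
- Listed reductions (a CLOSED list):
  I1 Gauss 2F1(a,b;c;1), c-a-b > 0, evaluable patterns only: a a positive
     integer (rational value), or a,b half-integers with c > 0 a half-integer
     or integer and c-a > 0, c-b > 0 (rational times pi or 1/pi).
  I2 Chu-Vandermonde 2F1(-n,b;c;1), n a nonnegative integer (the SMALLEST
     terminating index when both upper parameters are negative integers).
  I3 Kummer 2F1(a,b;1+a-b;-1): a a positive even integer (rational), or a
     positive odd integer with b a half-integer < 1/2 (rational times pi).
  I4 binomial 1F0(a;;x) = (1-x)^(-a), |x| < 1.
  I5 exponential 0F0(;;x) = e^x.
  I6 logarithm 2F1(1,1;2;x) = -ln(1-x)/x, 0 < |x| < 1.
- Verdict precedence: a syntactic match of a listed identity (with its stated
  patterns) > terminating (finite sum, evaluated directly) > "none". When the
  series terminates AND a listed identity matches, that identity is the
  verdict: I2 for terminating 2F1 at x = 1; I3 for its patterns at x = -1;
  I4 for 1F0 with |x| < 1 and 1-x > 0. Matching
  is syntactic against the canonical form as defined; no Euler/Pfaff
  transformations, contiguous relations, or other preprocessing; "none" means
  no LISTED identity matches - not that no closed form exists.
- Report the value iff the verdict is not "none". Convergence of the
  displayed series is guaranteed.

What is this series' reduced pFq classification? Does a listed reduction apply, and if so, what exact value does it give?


Canonical form: C = -2/3 times 0F2 with upper {-}, lower {-5/2, -1/2}, x = -9/2. Verdict: none. Every listed pattern misses the 0F2 form at -9/2, upper {-}.

The tell: from the first term -2/3: striking the common factor k + 3/2 reduces the term (C = -2/3, x = -9/2).
Step ratio: r(k) = (-9/2) * 1 / [(k-5/2) (k-1/2) (k+1)] ; factor over Q: parameters, x = (-9/2), and C = -2/3.


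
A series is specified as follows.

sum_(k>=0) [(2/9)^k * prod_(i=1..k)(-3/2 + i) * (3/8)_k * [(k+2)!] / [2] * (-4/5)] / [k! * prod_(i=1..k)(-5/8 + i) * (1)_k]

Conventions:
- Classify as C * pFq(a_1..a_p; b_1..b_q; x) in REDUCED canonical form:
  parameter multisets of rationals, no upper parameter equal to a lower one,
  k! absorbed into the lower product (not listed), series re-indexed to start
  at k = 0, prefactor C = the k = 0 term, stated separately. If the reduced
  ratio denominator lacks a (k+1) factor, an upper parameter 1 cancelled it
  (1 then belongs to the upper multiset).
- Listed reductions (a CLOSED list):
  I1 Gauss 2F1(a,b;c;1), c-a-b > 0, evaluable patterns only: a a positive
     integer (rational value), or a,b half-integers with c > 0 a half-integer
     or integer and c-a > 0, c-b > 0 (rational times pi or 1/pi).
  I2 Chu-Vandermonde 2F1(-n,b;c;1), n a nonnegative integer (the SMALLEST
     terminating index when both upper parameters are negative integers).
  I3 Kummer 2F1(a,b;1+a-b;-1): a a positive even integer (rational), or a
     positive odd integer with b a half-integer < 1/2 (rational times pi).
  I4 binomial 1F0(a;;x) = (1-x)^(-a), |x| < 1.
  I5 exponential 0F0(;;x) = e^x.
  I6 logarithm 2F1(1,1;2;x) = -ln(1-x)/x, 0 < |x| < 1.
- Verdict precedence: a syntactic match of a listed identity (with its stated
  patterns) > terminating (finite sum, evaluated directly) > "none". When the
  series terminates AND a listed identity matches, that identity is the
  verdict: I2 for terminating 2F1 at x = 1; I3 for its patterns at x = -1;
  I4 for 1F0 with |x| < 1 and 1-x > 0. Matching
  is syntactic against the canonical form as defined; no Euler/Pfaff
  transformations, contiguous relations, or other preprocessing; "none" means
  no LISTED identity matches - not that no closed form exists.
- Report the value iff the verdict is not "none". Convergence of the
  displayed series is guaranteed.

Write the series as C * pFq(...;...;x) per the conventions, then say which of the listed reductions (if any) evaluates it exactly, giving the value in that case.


With C = -4/5: the canonical form is 2F1(-1/2, 3; 1; 2/9). Verdict: none. No listed pattern accepts 2F1(-1/2, 3; 1; 2/9).

First insight: with t_0 = -4/5, the lower running product (C = -4/5, x = 2/9) is a rising factorial.
Consecutive-term ratio: r(k) = (2/9) * (k-1/2) (k+3) / [(k+1) (k+1)] - rational in k, leading ratio (2/9); with t_0 = -4/5, classification follows.


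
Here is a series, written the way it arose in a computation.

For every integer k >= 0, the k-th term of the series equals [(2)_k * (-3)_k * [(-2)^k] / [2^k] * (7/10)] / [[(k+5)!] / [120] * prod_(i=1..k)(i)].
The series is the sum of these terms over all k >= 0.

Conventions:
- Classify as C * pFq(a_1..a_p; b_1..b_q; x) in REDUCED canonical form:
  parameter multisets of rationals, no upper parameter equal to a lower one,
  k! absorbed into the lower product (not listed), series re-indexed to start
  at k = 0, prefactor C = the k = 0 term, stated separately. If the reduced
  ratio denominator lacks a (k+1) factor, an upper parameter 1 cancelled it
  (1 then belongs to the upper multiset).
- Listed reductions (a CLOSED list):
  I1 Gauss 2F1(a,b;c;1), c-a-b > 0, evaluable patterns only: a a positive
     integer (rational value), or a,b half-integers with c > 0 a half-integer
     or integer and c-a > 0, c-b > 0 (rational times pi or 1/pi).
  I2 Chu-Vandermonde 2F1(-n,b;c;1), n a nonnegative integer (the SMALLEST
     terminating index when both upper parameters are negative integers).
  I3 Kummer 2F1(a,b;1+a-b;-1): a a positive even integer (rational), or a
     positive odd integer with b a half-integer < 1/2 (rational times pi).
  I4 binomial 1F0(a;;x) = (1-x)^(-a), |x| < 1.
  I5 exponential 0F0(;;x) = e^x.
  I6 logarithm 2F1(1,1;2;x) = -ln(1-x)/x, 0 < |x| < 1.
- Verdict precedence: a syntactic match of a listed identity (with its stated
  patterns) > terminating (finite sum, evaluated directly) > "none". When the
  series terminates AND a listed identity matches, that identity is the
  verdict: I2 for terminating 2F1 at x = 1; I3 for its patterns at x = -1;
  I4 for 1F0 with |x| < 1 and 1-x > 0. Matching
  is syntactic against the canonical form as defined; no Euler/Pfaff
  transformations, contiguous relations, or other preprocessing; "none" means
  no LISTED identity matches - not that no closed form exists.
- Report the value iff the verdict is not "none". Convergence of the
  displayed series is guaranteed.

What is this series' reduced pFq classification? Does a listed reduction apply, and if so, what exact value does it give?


Classification (C = 7/10): 2F1 with upper {-3, 2}, lower {6}, argument x = -1. Verdict (x = -1): Kummer's theorem (I3) applies (x = -1; c = 6 equals 1+a-b for upper {-3, 2}: listed pattern). Exact value: 7/4.

Structural cue: with t_0 = 7/10, the product of the first k integers (C = 7/10, x = -1) is k!.
Term ratio: r(k) = (-1) * (k-3) (k+2) / [(k+6) (k+1)] - poly over poly, x = (-1) from leading terms; C = 7/10 at k = 0.


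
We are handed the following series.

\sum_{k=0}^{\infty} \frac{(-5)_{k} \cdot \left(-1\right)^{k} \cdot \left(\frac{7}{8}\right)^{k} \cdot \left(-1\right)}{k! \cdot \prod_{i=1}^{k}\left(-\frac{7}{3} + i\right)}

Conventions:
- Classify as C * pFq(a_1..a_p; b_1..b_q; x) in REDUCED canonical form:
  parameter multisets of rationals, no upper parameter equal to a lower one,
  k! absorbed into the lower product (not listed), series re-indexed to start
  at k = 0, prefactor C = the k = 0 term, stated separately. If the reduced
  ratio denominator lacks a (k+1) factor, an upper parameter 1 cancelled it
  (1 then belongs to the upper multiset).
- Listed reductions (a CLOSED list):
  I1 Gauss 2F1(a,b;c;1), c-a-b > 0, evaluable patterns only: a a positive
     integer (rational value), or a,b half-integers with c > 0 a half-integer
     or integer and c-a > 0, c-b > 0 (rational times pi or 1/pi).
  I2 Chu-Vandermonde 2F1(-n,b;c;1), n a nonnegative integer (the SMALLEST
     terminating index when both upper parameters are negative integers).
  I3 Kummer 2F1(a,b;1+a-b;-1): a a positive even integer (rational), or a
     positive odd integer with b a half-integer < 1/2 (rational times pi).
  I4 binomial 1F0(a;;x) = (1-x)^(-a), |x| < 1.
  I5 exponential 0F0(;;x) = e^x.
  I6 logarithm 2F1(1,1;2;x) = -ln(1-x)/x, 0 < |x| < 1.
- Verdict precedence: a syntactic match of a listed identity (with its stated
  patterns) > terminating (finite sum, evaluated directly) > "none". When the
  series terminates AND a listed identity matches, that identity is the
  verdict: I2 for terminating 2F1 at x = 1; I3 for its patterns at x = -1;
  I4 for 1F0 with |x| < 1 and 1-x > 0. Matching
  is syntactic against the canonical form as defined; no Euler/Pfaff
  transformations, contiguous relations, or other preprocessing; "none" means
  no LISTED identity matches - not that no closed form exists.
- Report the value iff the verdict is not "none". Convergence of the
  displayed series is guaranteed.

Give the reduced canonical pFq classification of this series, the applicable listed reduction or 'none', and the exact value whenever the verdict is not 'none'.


Reduced: x = -\frac{7}{8}, 1F1, upper = {-5}, lower = {-\frac{4}{3}}, C = -1. Verdict: terminating (-5 upstairs). 6 nonzero terms in all; added directly. Its exact value is -\frac{460112581}{10485760}.

Key observation: from the first term -1: the lower running product (C = -1, x = -7/8) is a rising factorial.
Term ratio: r(k) = -\frac{7}{8} * (k-5) / [(k-\frac{4}{3}) (k+1)] ; factor over Q: parameters, x = -\frac{7}{8}, and C = -1.


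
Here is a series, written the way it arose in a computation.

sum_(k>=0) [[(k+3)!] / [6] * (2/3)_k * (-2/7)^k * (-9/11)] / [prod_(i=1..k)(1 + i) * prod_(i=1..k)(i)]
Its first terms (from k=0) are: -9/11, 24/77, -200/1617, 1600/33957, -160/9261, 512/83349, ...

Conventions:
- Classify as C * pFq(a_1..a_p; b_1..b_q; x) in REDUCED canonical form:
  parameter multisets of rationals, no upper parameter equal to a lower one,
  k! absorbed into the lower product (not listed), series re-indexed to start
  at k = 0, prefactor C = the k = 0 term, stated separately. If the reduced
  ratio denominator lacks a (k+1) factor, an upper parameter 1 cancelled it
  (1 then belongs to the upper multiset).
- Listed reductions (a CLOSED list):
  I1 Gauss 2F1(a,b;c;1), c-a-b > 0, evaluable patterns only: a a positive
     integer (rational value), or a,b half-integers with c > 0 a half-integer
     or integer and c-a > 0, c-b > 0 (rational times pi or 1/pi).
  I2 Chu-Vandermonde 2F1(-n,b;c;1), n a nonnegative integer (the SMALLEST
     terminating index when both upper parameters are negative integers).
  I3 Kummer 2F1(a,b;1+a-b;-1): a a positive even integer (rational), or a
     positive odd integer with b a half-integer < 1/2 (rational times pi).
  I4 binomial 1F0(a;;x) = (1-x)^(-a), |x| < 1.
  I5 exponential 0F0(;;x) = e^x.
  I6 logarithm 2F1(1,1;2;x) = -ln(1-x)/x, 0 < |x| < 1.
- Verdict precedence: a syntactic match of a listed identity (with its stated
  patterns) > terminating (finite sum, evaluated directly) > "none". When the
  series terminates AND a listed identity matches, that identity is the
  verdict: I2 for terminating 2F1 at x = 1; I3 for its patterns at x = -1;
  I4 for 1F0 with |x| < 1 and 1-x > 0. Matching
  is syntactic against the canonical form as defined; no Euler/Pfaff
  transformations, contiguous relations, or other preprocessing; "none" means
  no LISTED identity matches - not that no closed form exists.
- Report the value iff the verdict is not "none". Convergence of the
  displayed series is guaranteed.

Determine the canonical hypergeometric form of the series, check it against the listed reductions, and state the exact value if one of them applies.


At argument -2/7: a 2F1 with upper {2/3, 4}, lower {2}, scaled by C = -9/11. Verdict: none. No listed pattern accepts 2F1(2/3, 4; 2; -2/7).

First insight: from the first term -9/11: the factorial ratio (C = -9/11, x = -2/7) (k+a-1)!/(a-1)! is a rising factorial (a)_k.
Adjacent-term ratio: r(k) = (-2/7) * (k+2/3) (k+4) / [(k+2) (k+1)] - rational in k. x = (-2/7); t_0 = -9/11; negate the roots.


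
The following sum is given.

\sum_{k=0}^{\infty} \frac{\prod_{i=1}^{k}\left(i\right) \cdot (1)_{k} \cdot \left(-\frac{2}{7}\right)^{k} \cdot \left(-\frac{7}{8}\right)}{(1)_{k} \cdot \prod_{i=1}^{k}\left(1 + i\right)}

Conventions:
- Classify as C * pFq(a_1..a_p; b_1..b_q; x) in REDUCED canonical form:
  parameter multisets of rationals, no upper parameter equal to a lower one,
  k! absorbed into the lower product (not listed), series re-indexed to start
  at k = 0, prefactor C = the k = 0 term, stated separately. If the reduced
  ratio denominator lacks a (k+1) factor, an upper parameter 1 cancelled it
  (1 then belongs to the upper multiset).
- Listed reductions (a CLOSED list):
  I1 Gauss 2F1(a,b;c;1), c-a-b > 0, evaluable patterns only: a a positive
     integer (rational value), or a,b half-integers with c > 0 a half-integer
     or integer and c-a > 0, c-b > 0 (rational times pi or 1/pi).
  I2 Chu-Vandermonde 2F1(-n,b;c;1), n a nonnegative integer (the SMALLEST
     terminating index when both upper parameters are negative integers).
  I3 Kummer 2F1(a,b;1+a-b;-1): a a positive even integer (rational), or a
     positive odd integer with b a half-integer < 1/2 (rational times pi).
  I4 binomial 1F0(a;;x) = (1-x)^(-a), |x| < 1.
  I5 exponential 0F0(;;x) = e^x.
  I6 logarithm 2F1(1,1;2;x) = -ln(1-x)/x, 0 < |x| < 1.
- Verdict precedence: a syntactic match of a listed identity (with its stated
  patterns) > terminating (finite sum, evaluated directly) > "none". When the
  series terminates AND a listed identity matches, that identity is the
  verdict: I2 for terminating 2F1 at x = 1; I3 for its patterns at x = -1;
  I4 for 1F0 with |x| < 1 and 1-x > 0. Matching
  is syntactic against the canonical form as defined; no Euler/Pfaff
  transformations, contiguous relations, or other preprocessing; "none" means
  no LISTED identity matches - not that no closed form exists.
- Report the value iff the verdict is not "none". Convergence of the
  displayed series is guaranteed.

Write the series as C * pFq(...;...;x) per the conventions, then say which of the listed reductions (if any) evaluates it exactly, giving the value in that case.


Reduced: x = -\frac{2}{7}, 2F1, upper = {1, 1}, lower = {2}, C = -\frac{7}{8}. Verdict: the logarithmic series (I6) fires (the logarithm: parameters (1,1;2), x = -\frac{2}{7}). Sum: \left(-\frac{49}{16}\right) \cdot \ln\left(\frac{9}{7}\right).

Key observation: from the first term -\frac{7}{8}: the running product (C = -7/8, x = -2/7) telescopes to a rising factorial.
Adjacent-term ratio: r(k) = -\frac{2}{7} * (k+1) (k+1) / [(k+2) (k+1)] - rational; roots negated = parameters, x = -\frac{2}{7}, C = -\frac{7}{8}.


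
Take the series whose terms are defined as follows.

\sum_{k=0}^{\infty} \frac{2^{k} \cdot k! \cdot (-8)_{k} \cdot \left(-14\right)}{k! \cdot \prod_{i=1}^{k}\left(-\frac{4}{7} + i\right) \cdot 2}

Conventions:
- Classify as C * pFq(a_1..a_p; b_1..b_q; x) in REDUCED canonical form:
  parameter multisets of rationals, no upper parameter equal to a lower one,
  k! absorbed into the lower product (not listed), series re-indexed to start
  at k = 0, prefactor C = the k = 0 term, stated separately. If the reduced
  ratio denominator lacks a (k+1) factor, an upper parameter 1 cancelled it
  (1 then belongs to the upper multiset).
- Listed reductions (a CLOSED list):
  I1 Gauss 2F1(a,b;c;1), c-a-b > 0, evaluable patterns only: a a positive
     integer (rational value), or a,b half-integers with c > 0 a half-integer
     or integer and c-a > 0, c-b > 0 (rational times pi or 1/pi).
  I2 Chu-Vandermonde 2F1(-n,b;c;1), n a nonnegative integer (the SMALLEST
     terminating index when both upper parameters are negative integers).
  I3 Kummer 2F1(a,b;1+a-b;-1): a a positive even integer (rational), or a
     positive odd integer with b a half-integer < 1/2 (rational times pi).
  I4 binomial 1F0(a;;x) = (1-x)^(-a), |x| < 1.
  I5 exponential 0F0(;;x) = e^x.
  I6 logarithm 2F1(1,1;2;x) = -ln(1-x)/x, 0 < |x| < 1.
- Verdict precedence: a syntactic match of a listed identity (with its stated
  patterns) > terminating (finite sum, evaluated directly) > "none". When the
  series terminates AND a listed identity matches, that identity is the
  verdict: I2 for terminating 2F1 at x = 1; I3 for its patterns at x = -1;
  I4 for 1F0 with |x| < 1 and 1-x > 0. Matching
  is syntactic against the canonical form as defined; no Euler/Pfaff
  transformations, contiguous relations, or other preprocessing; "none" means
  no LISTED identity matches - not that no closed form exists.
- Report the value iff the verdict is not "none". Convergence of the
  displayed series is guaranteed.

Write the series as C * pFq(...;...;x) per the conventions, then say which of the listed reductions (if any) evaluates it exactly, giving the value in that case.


Key observation: x = 2 and the factorial ratio (C = -7) (k+a-1)!/(a-1)! is a rising factorial (a)_k.
Step ratio: r(k) = 2 * (k-8) (k+1) / [(k+\frac{3}{7}) (k+1)] - rational in k. x = 2; t_0 = -7; negate the roots.

With C = -7: the canonical form is 2F1(-8, 1; \frac{3}{7}; 2). Verdict: terminating - the sum ends at index 8 because -8 is a negative integer; exact evaluation follows. Hence: -\frac{83667703}{1171521}.


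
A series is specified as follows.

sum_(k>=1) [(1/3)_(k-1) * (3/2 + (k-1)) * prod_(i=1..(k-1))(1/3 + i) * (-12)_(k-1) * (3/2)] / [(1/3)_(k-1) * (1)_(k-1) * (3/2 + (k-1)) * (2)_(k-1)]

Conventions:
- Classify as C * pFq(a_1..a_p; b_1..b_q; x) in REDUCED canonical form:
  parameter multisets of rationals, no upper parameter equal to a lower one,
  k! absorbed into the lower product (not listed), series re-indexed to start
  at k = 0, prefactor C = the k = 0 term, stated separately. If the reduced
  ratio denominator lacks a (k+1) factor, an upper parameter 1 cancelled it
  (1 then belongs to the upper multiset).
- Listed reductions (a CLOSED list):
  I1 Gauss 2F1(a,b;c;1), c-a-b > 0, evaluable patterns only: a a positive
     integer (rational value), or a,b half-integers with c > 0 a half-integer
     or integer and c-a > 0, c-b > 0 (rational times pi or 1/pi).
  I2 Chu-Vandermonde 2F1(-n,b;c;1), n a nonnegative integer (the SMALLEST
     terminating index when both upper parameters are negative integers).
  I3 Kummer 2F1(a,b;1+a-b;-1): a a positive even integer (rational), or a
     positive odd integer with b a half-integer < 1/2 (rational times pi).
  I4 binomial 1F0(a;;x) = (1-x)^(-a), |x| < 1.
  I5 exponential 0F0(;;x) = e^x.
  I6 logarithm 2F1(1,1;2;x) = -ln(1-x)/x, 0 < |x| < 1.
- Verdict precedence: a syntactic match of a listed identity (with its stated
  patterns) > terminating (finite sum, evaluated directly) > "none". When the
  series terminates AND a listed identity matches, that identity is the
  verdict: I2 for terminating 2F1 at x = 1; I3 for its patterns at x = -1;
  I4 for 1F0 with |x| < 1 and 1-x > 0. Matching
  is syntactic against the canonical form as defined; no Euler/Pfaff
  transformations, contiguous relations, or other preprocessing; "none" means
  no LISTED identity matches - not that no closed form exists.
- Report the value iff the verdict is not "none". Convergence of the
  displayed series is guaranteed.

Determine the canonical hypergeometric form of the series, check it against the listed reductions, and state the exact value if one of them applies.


The tell: t_0 = 3/2 here, and the factor k + 3/2 cancels (top and bottom), leaving C = 3/2.
Ratio: r(k) = 1 * (k-12) (k+4/3) / [(k+2) (k+1)] - rational in k. x = 1; t_0 = 3/2; negate the roots.

Classification (C = 3/2): 2F1 with upper {-12, 4/3}, lower {2}, argument x = 1. Verdict: this is Vandermonde's identity (I2) (terminating 2F1 at x = 1 with n = 12, b = 4/3, c = 2). Hence: 1587460/43046721.


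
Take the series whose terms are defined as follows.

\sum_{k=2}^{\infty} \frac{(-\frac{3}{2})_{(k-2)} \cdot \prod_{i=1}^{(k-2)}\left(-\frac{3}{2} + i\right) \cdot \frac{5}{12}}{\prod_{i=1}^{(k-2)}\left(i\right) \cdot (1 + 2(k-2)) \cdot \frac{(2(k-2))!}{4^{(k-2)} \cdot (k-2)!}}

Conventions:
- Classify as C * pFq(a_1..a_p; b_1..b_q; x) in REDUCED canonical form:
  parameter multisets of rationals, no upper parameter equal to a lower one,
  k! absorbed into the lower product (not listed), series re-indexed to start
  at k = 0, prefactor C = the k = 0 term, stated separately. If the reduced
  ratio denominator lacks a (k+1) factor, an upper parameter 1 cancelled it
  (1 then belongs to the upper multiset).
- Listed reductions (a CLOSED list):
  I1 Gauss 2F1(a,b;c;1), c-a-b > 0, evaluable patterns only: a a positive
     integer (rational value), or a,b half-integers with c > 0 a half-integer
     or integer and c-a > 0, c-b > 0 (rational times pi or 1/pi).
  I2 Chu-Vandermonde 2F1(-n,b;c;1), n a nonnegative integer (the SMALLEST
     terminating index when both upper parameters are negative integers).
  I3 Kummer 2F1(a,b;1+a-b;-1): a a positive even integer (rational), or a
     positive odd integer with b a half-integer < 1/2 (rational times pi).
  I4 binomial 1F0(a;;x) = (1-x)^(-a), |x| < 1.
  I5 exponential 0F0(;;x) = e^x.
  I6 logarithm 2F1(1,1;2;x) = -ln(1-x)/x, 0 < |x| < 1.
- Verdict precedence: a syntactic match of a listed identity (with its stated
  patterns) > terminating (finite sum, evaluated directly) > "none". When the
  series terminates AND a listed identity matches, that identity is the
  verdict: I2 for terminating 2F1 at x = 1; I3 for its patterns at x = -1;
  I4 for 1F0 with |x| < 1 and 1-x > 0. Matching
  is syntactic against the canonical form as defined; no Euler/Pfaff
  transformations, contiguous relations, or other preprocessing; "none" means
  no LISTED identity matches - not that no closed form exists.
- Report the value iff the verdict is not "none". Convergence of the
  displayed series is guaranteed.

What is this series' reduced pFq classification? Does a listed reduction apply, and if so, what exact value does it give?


Reduced: x = 1, 2F1, upper = {-\frac{3}{2}, -\frac{1}{2}}, lower = {\frac{3}{2}}, C = \frac{5}{12}. Verdict at x = 1: Gauss's theorem I1 (half-integer case) matches (x = 1; upper {-\frac{3}{2}, -\frac{1}{2}} half-integers, c = \frac{3}{2} in the evaluable pattern). Hence: \frac{25}{128} \cdot \pi.

Structural cue: x = 1 and the running product (C = 5/12) telescopes to a rising factorial.
Step ratio: r(k) = 1 * (k-\frac{3}{2}) (k-\frac{1}{2}) / [(k+\frac{3}{2}) (k+1)] - rational in k. x = 1; t_0 = \frac{5}{12}; negate the roots.


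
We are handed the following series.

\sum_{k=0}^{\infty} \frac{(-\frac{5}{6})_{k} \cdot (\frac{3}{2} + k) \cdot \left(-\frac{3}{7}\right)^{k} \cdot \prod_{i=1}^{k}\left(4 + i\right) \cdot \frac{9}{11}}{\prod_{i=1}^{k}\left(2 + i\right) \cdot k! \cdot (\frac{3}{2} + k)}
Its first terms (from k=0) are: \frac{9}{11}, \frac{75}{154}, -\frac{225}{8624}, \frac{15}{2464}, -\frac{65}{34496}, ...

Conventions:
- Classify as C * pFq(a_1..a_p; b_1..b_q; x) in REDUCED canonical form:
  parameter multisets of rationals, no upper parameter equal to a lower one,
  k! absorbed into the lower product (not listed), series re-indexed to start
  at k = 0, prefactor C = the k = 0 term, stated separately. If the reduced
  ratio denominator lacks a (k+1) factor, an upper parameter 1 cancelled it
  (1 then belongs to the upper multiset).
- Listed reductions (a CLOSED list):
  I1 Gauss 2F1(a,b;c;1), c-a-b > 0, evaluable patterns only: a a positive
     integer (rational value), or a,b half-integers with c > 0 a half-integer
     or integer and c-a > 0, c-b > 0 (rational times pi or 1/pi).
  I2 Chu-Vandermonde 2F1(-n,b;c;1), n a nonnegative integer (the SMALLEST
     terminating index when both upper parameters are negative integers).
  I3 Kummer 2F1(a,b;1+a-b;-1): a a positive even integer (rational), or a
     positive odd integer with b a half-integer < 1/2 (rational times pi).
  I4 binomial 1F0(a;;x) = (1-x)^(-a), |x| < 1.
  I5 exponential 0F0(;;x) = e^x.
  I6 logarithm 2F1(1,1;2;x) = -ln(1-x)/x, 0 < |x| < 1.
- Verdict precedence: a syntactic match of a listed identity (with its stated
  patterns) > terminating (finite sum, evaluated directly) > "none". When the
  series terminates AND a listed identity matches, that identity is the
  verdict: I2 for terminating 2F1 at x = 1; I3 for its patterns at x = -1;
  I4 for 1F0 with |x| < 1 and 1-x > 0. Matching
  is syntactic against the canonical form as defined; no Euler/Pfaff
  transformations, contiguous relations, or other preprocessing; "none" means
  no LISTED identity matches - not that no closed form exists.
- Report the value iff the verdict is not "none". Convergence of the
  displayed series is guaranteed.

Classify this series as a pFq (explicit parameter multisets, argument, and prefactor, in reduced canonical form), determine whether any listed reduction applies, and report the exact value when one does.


Key observation: t_0 = \frac{9}{11} here, and the running product (C = 9/11) telescopes to a rising factorial.
Term ratio: r(k) = -\frac{3}{7} * (k-\frac{5}{6}) (k+5) / [(k+3) (k+1)] - poly over poly, x = -\frac{3}{7} from leading terms; C = \frac{9}{11} at k = 0.

With C = \frac{9}{11}: the canonical form is 2F1(-\frac{5}{6}, 5; 3; -\frac{3}{7}). Verdict: none. Every listed pattern misses the 2F1 form at -\frac{3}{7}, upper {-\frac{5}{6}, 5}.


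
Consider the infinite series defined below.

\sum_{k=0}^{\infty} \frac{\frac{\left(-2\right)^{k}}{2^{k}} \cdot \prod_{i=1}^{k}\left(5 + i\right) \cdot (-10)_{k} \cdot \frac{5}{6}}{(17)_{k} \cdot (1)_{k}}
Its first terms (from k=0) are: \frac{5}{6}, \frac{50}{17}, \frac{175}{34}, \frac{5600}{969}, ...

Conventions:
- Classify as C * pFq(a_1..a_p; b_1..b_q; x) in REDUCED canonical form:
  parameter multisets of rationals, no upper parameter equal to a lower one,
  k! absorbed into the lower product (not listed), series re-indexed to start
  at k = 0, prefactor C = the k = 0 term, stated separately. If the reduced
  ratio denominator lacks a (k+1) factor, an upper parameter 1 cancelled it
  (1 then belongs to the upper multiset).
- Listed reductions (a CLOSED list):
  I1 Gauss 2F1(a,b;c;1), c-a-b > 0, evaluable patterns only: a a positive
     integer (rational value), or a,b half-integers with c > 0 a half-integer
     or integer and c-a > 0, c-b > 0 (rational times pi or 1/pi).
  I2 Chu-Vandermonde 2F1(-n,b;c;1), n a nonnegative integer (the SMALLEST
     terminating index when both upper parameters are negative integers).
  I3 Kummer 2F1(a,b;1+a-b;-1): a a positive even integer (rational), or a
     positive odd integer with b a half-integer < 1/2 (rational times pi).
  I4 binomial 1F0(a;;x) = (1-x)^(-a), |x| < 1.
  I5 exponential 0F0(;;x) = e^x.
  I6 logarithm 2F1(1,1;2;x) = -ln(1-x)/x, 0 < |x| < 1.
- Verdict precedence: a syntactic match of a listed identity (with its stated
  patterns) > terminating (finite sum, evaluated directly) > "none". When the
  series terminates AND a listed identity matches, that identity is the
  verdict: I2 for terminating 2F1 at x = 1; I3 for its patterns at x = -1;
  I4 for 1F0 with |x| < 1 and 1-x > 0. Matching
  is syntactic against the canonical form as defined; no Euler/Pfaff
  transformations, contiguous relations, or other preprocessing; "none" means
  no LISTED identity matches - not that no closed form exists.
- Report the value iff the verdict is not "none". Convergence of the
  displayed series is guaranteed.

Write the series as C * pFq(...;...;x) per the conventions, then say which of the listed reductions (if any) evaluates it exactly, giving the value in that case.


The series (x = -1) is 2F1: upper {-10, 6}, lower {17}, prefactor \frac{5}{6}. Verdict at x = -1: Kummer's theorem (I3) matches (x = -1; c = 17 equals 1+a-b for upper {-10, 6}: listed pattern). Exact value: \frac{70}{3}.

The tell: from the first term \frac{5}{6}: the two k-th powers (C = 5/6) combine into one argument.
Adjacent-term ratio: r(k) = -1 * (k-10) (k+6) / [(k+17) (k+1)] - rational in k, leading ratio -1; with t_0 = \frac{5}{6}, classification follows.
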